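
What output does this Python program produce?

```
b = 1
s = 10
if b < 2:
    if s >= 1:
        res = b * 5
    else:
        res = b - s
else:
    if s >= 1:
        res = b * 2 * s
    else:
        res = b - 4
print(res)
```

5

b=1, s=10
b < 2 is True; s >= 1 is True
→ res = b * 5 = 5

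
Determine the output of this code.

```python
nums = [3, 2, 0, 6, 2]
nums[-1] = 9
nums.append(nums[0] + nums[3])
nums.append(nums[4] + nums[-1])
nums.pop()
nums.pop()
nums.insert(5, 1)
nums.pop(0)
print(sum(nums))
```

nums[-1] = 9 → [3, 2, 0, 6, 9]
append nums[0]+nums[3] = 3+6 = 9 → [3, 2, 0, 6, 9, 9]
append nums[4]+nums[-1] = 9+9 = 18 → [3, 2, 0, 6, 9, 9, 18]
pop() removes 18 → [3, 2, 0, 6, 9, 9]
pop() removes 9 → [3, 2, 0, 6, 9]
insert 1 at 5 → [3, 2, 0, 6, 9, 1]
pop(0) removes 3 → [2, 0, 6, 9, 1]
sum = 18

18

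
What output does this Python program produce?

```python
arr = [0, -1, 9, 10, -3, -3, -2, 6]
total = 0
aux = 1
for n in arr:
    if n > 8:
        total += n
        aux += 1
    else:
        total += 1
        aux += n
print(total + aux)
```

n=0: not >8, total = 0+1 = 1; aux=1
n=-1: not >8, total = 1+1 = 2; aux=0
n=9: >8, total = 2+9 = 11; aux=1
n=10: >8, total = 11+10 = 21; aux=2
n=-3: not >8, total = 21+1 = 22; aux=-1
n=-3: not >8, total = 22+1 = 23; aux=-4
n=-2: not >8, total = 23+1 = 24; aux=-6
n=6: not >8, total = 24+1 = 25; aux=0
total+aux = 25+0 = 25

25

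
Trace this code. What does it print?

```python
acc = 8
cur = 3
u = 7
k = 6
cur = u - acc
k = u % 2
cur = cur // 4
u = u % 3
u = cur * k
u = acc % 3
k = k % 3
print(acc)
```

8

cur = 7-8 = -1
k = 7%2 = 1
cur = (-1)//4 = -1
u = 7%3 = 1
u = (-1)*1 = -1
u = 8%3 = 2
k = 1%3 = 1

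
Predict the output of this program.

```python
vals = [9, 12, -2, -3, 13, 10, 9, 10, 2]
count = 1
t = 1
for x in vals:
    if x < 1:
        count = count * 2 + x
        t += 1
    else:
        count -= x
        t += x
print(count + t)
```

x=9: not <1, count = 1-9 = -8; t=10
x=12: not <1, count = (-8)-12 = -20; t=22
x=-2: <1, count = (-20)*2+(-2) = -42; t=23
x=-3: <1, count = (-42)*2+(-3) = -87; t=24
x=13: not <1, count = (-87)-13 = -100; t=37
x=10: not <1, count = (-100)-10 = -110; t=47
x=9: not <1, count = (-110)-9 = -119; t=56
x=10: not <1, count = (-119)-10 = -129; t=66
x=2: not <1, count = (-129)-2 = -131; t=68
count+t = (-131)+68 = -63

-63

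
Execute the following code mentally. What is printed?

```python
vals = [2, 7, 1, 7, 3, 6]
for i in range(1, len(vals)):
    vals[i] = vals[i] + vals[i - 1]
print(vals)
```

i=1: vals[1] = 7+2 = 9 → [2, 9, 1, 7, 3, 6]
i=2: vals[2] = 1+9 = 10 → [2, 9, 10, 7, 3, 6]
i=3: vals[3] = 7+10 = 17 → [2, 9, 10, 17, 3, 6]
i=4: vals[4] = 3+17 = 20 → [2, 9, 10, 17, 20, 6]
i=5: vals[5] = 6+20 = 26 → [2, 9, 10, 17, 20, 26]

[2, 9, 10, 17, 20, 26]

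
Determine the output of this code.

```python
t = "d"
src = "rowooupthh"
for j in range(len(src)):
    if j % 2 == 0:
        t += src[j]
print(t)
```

j=0: add 'r' → 'dr'
j=1: skip
j=2: add 'w' → 'drw'
j=3: skip
j=4: add 'o' → 'drwo'
j=5: skip
j=6: add 'p' → 'drwop'
j=7: skip
j=8: add 'h' → 'drwoph'
j=9: skip

drwoph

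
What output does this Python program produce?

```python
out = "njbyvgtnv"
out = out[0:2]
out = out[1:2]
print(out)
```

j

slice [0:2] → 'nj'
slice [1:2] → 'j'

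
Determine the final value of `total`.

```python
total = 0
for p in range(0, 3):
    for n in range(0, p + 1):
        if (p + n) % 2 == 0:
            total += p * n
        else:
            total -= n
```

p=0,n=0: even sum, total = 0+0 = 0
p=1,n=0: odd sum, total = 0-0 = 0
p=1,n=1: even sum, total = 0+1 = 1
p=2,n=0: even sum, total = 1+0 = 1
p=2,n=1: odd sum, total = 1-1 = 0
p=2,n=2: even sum, total = 0+4 = 4

4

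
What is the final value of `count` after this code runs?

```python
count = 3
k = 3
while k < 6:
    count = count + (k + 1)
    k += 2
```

13

k=3: count = 3+4 = 7
k=5: count = 7+6 = 13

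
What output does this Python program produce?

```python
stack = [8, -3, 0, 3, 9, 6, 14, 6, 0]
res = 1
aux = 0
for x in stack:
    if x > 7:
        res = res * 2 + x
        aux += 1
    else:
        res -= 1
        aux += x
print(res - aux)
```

x=8: >7, res = 1*2+8 = 10; aux=1
x=-3: not >7, res = 10-1 = 9; aux=-2
x=0: not >7, res = 9-1 = 8; aux=-2
x=3: not >7, res = 8-1 = 7; aux=1
x=9: >7, res = 7*2+9 = 23; aux=2
x=6: not >7, res = 23-1 = 22; aux=8
x=14: >7, res = 22*2+14 = 58; aux=9
x=6: not >7, res = 58-1 = 57; aux=15
x=0: not >7, res = 57-1 = 56; aux=15
res-aux = 56-15 = 41

41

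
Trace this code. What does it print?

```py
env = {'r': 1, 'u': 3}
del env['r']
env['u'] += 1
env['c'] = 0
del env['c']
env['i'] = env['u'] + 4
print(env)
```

del 'r' → {'u': 3}
env['u'] = 3+1 = 4 → {'u': 4}
env['c'] = 0 → {'u': 4, 'c': 0}
del 'c' → {'u': 4}
env['i'] = env['u']+4 = 8 → {'u': 4, 'i': 8}

{'u': 4, 'i': 8}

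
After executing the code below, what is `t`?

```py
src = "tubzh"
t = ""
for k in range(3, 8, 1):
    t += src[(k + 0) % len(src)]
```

'zhtub'

k=3: add src[3]='z' → 'z'
k=4: add src[4]='h' → 'zh'
k=5: add src[0]='t' → 'zht'
k=6: add src[1]='u' → 'zhtu'
k=7: add src[2]='b' → 'zhtub'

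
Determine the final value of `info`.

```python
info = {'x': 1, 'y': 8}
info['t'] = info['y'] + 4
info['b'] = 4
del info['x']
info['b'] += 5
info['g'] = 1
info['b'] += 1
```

info['t'] = info['y']+4 = 12 → {'x': 1, 'y': 8, 't': 12}
info['b'] = 4 → {'x': 1, 'y': 8, 't': 12, 'b': 4}
del 'x' → {'y': 8, 't': 12, 'b': 4}
info['b'] = 4+5 = 9 → {'y': 8, 't': 12, 'b': 9}
info['g'] = 1 → {'y': 8, 't': 12, 'b': 9, 'g': 1}
info['b'] = 9+1 = 10 → {'y': 8, 't': 12, 'b': 10, 'g': 1}

{'y': 8, 't': 12, 'b': 10, 'g': 1}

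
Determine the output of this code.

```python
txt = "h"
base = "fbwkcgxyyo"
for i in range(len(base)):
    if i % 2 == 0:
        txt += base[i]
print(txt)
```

i=0: add 'f' → 'hf'
i=1: skip
i=2: add 'w' → 'hfw'
i=3: skip
i=4: add 'c' → 'hfwc'
i=5: skip
i=6: add 'x' → 'hfwcx'
i=7: skip
i=8: add 'y' → 'hfwcxy'
i=9: skip

hfwcxy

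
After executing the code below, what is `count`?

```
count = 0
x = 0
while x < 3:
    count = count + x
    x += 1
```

3

x=0: count = 0+0 = 0
x=1: count = 0+1 = 1
x=2: count = 1+2 = 3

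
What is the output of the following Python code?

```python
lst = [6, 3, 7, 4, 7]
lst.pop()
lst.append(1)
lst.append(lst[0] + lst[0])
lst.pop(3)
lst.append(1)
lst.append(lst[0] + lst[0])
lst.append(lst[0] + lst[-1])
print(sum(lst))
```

pop() removes 7 → [6, 3, 7, 4]
append 1 → [6, 3, 7, 4, 1]
append lst[0]+lst[0] = 6+6 = 12 → [6, 3, 7, 4, 1, 12]
pop(3) removes 4 → [6, 3, 7, 1, 12]
append 1 → [6, 3, 7, 1, 12, 1]
append lst[0]+lst[0] = 6+6 = 12 → [6, 3, 7, 1, 12, 1, 12]
append lst[0]+lst[-1] = 6+12 = 18 → [6, 3, 7, 1, 12, 1, 12, 18]
sum = 60

60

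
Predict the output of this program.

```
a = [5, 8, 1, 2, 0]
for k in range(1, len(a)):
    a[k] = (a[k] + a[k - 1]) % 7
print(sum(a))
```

15

k=1: a[1] = (8+5)%7 = 6 → [5, 6, 1, 2, 0]
k=2: a[2] = (1+6)%7 = 0 → [5, 6, 0, 2, 0]
k=3: a[3] = (2+0)%7 = 2 → [5, 6, 0, 2, 0]
k=4: a[4] = (0+2)%7 = 2 → [5, 6, 0, 2, 2]
sum = 15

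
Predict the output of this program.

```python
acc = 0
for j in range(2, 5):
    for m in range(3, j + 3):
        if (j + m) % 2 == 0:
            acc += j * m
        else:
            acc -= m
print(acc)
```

57

j=2,m=3: odd sum, acc = 0-3 = -3
j=2,m=4: even sum, acc = (-3)+8 = 5
j=3,m=3: even sum, acc = 5+9 = 14
j=3,m=4: odd sum, acc = 14-4 = 10
j=3,m=5: even sum, acc = 10+15 = 25
j=4,m=3: odd sum, acc = 25-3 = 22
j=4,m=4: even sum, acc = 22+16 = 38
j=4,m=5: odd sum, acc = 38-5 = 33
j=4,m=6: even sum, acc = 33+24 = 57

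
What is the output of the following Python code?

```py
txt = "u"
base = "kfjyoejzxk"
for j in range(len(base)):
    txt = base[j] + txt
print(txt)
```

kxzjeoyjfku

j=0: prepend 'k' → 'ku'
j=1: prepend 'f' → 'fku'
j=2: prepend 'j' → 'jfku'
j=3: prepend 'y' → 'yjfku'
j=4: prepend 'o' → 'oyjfku'
j=5: prepend 'e' → 'eoyjfku'
j=6: prepend 'j' → 'jeoyjfku'
j=7: prepend 'z' → 'zjeoyjfku'
j=8: prepend 'x' → 'xzjeoyjfku'
j=9: prepend 'k' → 'kxzjeoyjfku'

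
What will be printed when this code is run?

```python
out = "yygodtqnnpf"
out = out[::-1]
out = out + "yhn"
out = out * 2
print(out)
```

reverse → 'fpnnqtdogyy'
+ 'yhn' → 'fpnnqtdogyyyhn'
repeat ×2 → 'fpnnqtdogyyyhnfpnnqtdogyyyhn'

fpnnqtdogyyyhnfpnnqtdogyyyhn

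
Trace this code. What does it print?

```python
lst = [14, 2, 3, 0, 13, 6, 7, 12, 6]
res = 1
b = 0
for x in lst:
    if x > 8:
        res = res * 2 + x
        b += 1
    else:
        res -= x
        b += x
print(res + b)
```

x=14: >8, res = 1*2+14 = 16; b=1
x=2: not >8, res = 16-2 = 14; b=3
x=3: not >8, res = 14-3 = 11; b=6
x=0: not >8, res = 11-0 = 11; b=6
x=13: >8, res = 11*2+13 = 35; b=7
x=6: not >8, res = 35-6 = 29; b=13
x=7: not >8, res = 29-7 = 22; b=20
x=12: >8, res = 22*2+12 = 56; b=21
x=6: not >8, res = 56-6 = 50; b=27
res+b = 50+27 = 77

77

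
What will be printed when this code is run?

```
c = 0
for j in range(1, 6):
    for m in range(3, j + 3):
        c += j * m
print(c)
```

j=1,m=3: c = 0+3 = 3
j=2,m=3: c = 3+6 = 9
j=2,m=4: c = 9+8 = 17
j=3,m=3: c = 17+9 = 26
j=3,m=4: c = 26+12 = 38
j=3,m=5: c = 38+15 = 53
j=4,m=3: c = 53+12 = 65
j=4,m=4: c = 65+16 = 81
j=4,m=5: c = 81+20 = 101
j=4,m=6: c = 101+24 = 125
j=5,m=3: c = 125+15 = 140
j=5,m=4: c = 140+20 = 160
j=5,m=5: c = 160+25 = 185
j=5,m=6: c = 185+30 = 215
j=5,m=7: c = 215+35 = 250

250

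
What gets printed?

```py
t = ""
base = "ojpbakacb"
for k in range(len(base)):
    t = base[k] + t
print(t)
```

k=0: prepend 'o' → 'o'
k=1: prepend 'j' → 'jo'
k=2: prepend 'p' → 'pjo'
k=3: prepend 'b' → 'bpjo'
k=4: prepend 'a' → 'abpjo'
k=5: prepend 'k' → 'kabpjo'
k=6: prepend 'a' → 'akabpjo'
k=7: prepend 'c' → 'cakabpjo'
k=8: prepend 'b' → 'bcakabpjo'

bcakabpjo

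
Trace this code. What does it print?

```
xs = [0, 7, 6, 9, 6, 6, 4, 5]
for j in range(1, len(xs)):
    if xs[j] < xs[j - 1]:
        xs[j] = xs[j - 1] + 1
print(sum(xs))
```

70

j=1: 7>=0, unchanged → [0, 7, 6, 9, 6, 6, 4, 5]
j=2: 6<7, xs[2] = 7+1 = 8 → [0, 7, 8, 9, 6, 6, 4, 5]
j=3: 9>=8, unchanged → [0, 7, 8, 9, 6, 6, 4, 5]
j=4: 6<9, xs[4] = 9+1 = 10 → [0, 7, 8, 9, 10, 6, 4, 5]
j=5: 6<10, xs[5] = 10+1 = 11 → [0, 7, 8, 9, 10, 11, 4, 5]
j=6: 4<11, xs[6] = 11+1 = 12 → [0, 7, 8, 9, 10, 11, 12, 5]
j=7: 5<12, xs[7] = 12+1 = 13 → [0, 7, 8, 9, 10, 11, 12, 13]
sum = 70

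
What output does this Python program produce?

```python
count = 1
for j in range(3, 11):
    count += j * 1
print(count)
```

53

j=3: count = 1+3*1 = 4
j=4: count = 4+4*1 = 8
j=5: count = 8+5*1 = 13
j=6: count = 13+6*1 = 19
j=7: count = 19+7*1 = 26
j=8: count = 26+8*1 = 34
j=9: count = 34+9*1 = 43
j=10: count = 43+10*1 = 53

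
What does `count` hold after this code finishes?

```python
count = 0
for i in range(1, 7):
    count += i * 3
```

63

i=1: count = 0+1*3 = 3
i=2: count = 3+2*3 = 9
i=3: count = 9+3*3 = 18
i=4: count = 18+4*3 = 30
i=5: count = 30+5*3 = 45
i=6: count = 45+6*3 = 63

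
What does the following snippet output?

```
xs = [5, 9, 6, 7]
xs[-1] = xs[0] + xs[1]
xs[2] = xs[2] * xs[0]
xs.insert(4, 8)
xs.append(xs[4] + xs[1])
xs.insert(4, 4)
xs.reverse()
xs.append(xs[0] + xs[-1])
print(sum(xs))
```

109

xs[-1] = xs[0]+xs[1] = 5+9 = 14 → [5, 9, 6, 14]
xs[2] = xs[2]*xs[0] = 6*5 = 30 → [5, 9, 30, 14]
insert 8 at 4 → [5, 9, 30, 14, 8]
append xs[4]+xs[1] = 8+9 = 17 → [5, 9, 30, 14, 8, 17]
insert 4 at 4 → [5, 9, 30, 14, 4, 8, 17]
reverse → [17, 8, 4, 14, 30, 9, 5]
append xs[0]+xs[-1] = 17+5 = 22 → [17, 8, 4, 14, 30, 9, 5, 22]
sum = 109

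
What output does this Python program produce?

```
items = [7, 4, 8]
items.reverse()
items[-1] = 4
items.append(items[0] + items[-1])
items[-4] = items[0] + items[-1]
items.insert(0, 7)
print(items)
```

reverse → [8, 4, 7]
items[-1] = 4 → [8, 4, 4]
append items[0]+items[-1] = 8+4 = 12 → [8, 4, 4, 12]
items[-4] = items[0]+items[-1] = 8+12 = 20 → [20, 4, 4, 12]
insert 7 at 0 → [7, 20, 4, 4, 12]

[7, 20, 4, 4, 12]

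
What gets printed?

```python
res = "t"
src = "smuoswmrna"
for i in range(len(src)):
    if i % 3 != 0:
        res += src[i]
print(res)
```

i=0: skip
i=1: add 'm' → 'tm'
i=2: add 'u' → 'tmu'
i=3: skip
i=4: add 's' → 'tmus'
i=5: add 'w' → 'tmusw'
i=6: skip
i=7: add 'r' → 'tmuswr'
i=8: add 'n' → 'tmuswrn'
i=9: skip

tmuswrn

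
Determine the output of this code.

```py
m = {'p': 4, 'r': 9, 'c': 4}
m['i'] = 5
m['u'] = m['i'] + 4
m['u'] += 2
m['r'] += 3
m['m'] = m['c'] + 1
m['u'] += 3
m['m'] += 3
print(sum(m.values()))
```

47

m['i'] = 5 → {'p': 4, 'r': 9, 'c': 4, 'i': 5}
m['u'] = m['i']+4 = 9 → {'p': 4, 'r': 9, 'c': 4, 'i': 5, 'u': 9}
m['u'] = 9+2 = 11 → {'p': 4, 'r': 9, 'c': 4, 'i': 5, 'u': 11}
m['r'] = 9+3 = 12 → {'p': 4, 'r': 12, 'c': 4, 'i': 5, 'u': 11}
m['m'] = m['c']+1 = 5 → {'p': 4, 'r': 12, 'c': 4, 'i': 5, 'u': 11, 'm': 5}
m['u'] = 11+3 = 14 → {'p': 4, 'r': 12, 'c': 4, 'i': 5, 'u': 14, 'm': 5}
m['m'] = 5+3 = 8 → {'p': 4, 'r': 12, 'c': 4, 'i': 5, 'u': 14, 'm': 8}
sum of values = 47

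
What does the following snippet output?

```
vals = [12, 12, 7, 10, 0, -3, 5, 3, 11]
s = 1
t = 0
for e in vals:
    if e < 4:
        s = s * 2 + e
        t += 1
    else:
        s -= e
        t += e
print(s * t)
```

-20640

e=12: not <4, s = 1-12 = -11; t=12
e=12: not <4, s = (-11)-12 = -23; t=24
e=7: not <4, s = (-23)-7 = -30; t=31
e=10: not <4, s = (-30)-10 = -40; t=41
e=0: <4, s = (-40)*2+0 = -80; t=42
e=-3: <4, s = (-80)*2+(-3) = -163; t=43
e=5: not <4, s = (-163)-5 = -168; t=48
e=3: <4, s = (-168)*2+3 = -333; t=49
e=11: not <4, s = (-333)-11 = -344; t=60
s*t = (-344)*60 = -20640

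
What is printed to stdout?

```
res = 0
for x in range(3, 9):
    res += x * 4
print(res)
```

x=3: res = 0+3*4 = 12
x=4: res = 12+4*4 = 28
x=5: res = 28+5*4 = 48
x=6: res = 48+6*4 = 72
x=7: res = 72+7*4 = 100
x=8: res = 100+8*4 = 132

132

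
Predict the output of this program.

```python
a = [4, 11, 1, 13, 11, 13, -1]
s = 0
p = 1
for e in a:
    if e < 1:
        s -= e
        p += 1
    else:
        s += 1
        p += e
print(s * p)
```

385

e=4: not <1, s = 0+1 = 1; p=5
e=11: not <1, s = 1+1 = 2; p=16
e=1: not <1, s = 2+1 = 3; p=17
e=13: not <1, s = 3+1 = 4; p=30
e=11: not <1, s = 4+1 = 5; p=41
e=13: not <1, s = 5+1 = 6; p=54
e=-1: <1, s = 6-(-1) = 7; p=55
s*p = 7*55 = 385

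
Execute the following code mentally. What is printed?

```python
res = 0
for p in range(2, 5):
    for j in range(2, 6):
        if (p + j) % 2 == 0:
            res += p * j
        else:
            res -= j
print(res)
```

p=2,j=2: even sum, res = 0+4 = 4
p=2,j=3: odd sum, res = 4-3 = 1
p=2,j=4: even sum, res = 1+8 = 9
p=2,j=5: odd sum, res = 9-5 = 4
p=3,j=2: odd sum, res = 4-2 = 2
p=3,j=3: even sum, res = 2+9 = 11
p=3,j=4: odd sum, res = 11-4 = 7
p=3,j=5: even sum, res = 7+15 = 22
p=4,j=2: even sum, res = 22+8 = 30
p=4,j=3: odd sum, res = 30-3 = 27
p=4,j=4: even sum, res = 27+16 = 43
p=4,j=5: odd sum, res = 43-5 = 38

38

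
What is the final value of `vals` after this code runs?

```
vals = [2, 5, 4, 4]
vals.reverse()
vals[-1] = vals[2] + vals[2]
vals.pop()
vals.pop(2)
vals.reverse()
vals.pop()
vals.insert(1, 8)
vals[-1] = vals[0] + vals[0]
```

[4, 8]

reverse → [4, 4, 5, 2]
vals[-1] = vals[2]+vals[2] = 5+5 = 10 → [4, 4, 5, 10]
pop() removes 10 → [4, 4, 5]
pop(2) removes 5 → [4, 4]
reverse → [4, 4]
pop() removes 4 → [4]
insert 8 at 1 → [4, 8]
vals[-1] = vals[0]+vals[0] = 4+4 = 8 → [4, 8]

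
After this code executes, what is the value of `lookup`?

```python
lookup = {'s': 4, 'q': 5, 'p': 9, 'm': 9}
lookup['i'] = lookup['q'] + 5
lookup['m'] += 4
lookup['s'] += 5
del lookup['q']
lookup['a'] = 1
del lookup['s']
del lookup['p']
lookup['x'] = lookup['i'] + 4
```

{'m': 13, 'i': 10, 'a': 1, 'x': 14}

lookup['i'] = lookup['q']+5 = 10 → {'s': 4, 'q': 5, 'p': 9, 'm': 9, 'i': 10}
lookup['m'] = 9+4 = 13 → {'s': 4, 'q': 5, 'p': 9, 'm': 13, 'i': 10}
lookup['s'] = 4+5 = 9 → {'s': 9, 'q': 5, 'p': 9, 'm': 13, 'i': 10}
del 'q' → {'s': 9, 'p': 9, 'm': 13, 'i': 10}
lookup['a'] = 1 → {'s': 9, 'p': 9, 'm': 13, 'i': 10, 'a': 1}
del 's' → {'p': 9, 'm': 13, 'i': 10, 'a': 1}
del 'p' → {'m': 13, 'i': 10, 'a': 1}
lookup['x'] = lookup['i']+4 = 14 → {'m': 13, 'i': 10, 'a': 1, 'x': 14}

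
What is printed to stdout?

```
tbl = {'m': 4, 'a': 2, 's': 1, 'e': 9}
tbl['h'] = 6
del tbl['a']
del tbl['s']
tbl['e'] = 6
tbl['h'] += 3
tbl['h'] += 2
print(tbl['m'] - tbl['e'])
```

tbl['h'] = 6 → {'m': 4, 'a': 2, 's': 1, 'e': 9, 'h': 6}
del 'a' → {'m': 4, 's': 1, 'e': 9, 'h': 6}
del 's' → {'m': 4, 'e': 9, 'h': 6}
tbl['e'] = 6 → {'m': 4, 'e': 6, 'h': 6}
tbl['h'] = 6+3 = 9 → {'m': 4, 'e': 6, 'h': 9}
tbl['h'] = 9+2 = 11 → {'m': 4, 'e': 6, 'h': 11}
tbl['m']-tbl['e'] = 4-6 = -2

-2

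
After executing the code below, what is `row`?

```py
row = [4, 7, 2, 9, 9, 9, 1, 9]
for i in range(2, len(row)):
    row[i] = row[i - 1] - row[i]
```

i=2: row[2] = 7-2 = 5 → [4, 7, 5, 9, 9, 9, 1, 9]
i=3: row[3] = 5-9 = -4 → [4, 7, 5, -4, 9, 9, 1, 9]
i=4: row[4] = (-4)-9 = -13 → [4, 7, 5, -4, -13, 9, 1, 9]
i=5: row[5] = (-13)-9 = -22 → [4, 7, 5, -4, -13, -22, 1, 9]
i=6: row[6] = (-22)-1 = -23 → [4, 7, 5, -4, -13, -22, -23, 9]
i=7: row[7] = (-23)-9 = -32 → [4, 7, 5, -4, -13, -22, -23, -32]

[4, 7, 5, -4, -13, -22, -23, -32]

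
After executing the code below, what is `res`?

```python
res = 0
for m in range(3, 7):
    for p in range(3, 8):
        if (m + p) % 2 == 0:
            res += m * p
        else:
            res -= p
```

170

m=3,p=3: even sum, res = 0+9 = 9
m=3,p=4: odd sum, res = 9-4 = 5
m=3,p=5: even sum, res = 5+15 = 20
m=3,p=6: odd sum, res = 20-6 = 14
m=3,p=7: even sum, res = 14+21 = 35
m=4,p=3: odd sum, res = 35-3 = 32
m=4,p=4: even sum, res = 32+16 = 48
m=4,p=5: odd sum, res = 48-5 = 43
m=4,p=6: even sum, res = 43+24 = 67
m=4,p=7: odd sum, res = 67-7 = 60
m=5,p=3: even sum, res = 60+15 = 75
m=5,p=4: odd sum, res = 75-4 = 71
m=5,p=5: even sum, res = 71+25 = 96
m=5,p=6: odd sum, res = 96-6 = 90
m=5,p=7: even sum, res = 90+35 = 125
m=6,p=3: odd sum, res = 125-3 = 122
m=6,p=4: even sum, res = 122+24 = 146
m=6,p=5: odd sum, res = 146-5 = 141
m=6,p=6: even sum, res = 141+36 = 177
m=6,p=7: odd sum, res = 177-7 = 170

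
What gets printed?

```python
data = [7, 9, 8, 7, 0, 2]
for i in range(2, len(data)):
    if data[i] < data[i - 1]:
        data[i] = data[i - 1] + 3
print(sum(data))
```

i=2: 8<9, data[2] = 9+3 = 12 → [7, 9, 12, 7, 0, 2]
i=3: 7<12, data[3] = 12+3 = 15 → [7, 9, 12, 15, 0, 2]
i=4: 0<15, data[4] = 15+3 = 18 → [7, 9, 12, 15, 18, 2]
i=5: 2<18, data[5] = 18+3 = 21 → [7, 9, 12, 15, 18, 21]
sum = 82

82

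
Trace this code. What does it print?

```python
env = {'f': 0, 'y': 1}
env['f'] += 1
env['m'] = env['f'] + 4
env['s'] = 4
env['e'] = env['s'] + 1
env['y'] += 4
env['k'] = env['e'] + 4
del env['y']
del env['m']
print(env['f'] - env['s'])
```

-3

env['f'] = 0+1 = 1 → {'f': 1, 'y': 1}
env['m'] = env['f']+4 = 5 → {'f': 1, 'y': 1, 'm': 5}
env['s'] = 4 → {'f': 1, 'y': 1, 'm': 5, 's': 4}
env['e'] = env['s']+1 = 5 → {'f': 1, 'y': 1, 'm': 5, 's': 4, 'e': 5}
env['y'] = 1+4 = 5 → {'f': 1, 'y': 5, 'm': 5, 's': 4, 'e': 5}
env['k'] = env['e']+4 = 9 → {'f': 1, 'y': 5, 'm': 5, 's': 4, 'e': 5, 'k': 9}
del 'y' → {'f': 1, 'm': 5, 's': 4, 'e': 5, 'k': 9}
del 'm' → {'f': 1, 's': 4, 'e': 5, 'k': 9}
env['f']-env['s'] = 1-4 = -3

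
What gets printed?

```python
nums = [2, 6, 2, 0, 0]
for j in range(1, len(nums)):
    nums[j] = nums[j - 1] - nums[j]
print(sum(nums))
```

j=1: nums[1] = 2-6 = -4 → [2, -4, 2, 0, 0]
j=2: nums[2] = (-4)-2 = -6 → [2, -4, -6, 0, 0]
j=3: nums[3] = (-6)-0 = -6 → [2, -4, -6, -6, 0]
j=4: nums[4] = (-6)-0 = -6 → [2, -4, -6, -6, -6]
sum = -20

-20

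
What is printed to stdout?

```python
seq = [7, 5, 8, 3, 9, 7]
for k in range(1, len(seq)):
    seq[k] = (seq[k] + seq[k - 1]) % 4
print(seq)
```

[7, 0, 0, 3, 0, 3]

k=1: seq[1] = (5+7)%4 = 0 → [7, 0, 8, 3, 9, 7]
k=2: seq[2] = (8+0)%4 = 0 → [7, 0, 0, 3, 9, 7]
k=3: seq[3] = (3+0)%4 = 3 → [7, 0, 0, 3, 9, 7]
k=4: seq[4] = (9+3)%4 = 0 → [7, 0, 0, 3, 0, 7]
k=5: seq[5] = (7+0)%4 = 3 → [7, 0, 0, 3, 0, 3]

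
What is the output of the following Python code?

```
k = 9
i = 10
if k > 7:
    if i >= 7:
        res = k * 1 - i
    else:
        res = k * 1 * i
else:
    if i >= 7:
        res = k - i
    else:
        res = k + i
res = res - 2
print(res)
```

-3

k=9, i=10
k > 7 is True; i >= 7 is True
→ res = k * 1 - i = -1
res = (-1)-2 = -3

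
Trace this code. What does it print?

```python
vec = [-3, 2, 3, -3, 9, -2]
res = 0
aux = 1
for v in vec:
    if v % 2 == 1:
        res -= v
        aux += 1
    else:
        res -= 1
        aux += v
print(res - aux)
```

v=-3: odd, res = 0-(-3) = 3; aux=2
v=2: not odd, res = 3-1 = 2; aux=4
v=3: odd, res = 2-3 = -1; aux=5
v=-3: odd, res = (-1)-(-3) = 2; aux=6
v=9: odd, res = 2-9 = -7; aux=7
v=-2: not odd, res = (-7)-1 = -8; aux=5
res-aux = (-8)-5 = -13

-13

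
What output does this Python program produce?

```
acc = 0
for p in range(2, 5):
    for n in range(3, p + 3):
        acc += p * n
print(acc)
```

122

p=2,n=3: acc = 0+6 = 6
p=2,n=4: acc = 6+8 = 14
p=3,n=3: acc = 14+9 = 23
p=3,n=4: acc = 23+12 = 35
p=3,n=5: acc = 35+15 = 50
p=4,n=3: acc = 50+12 = 62
p=4,n=4: acc = 62+16 = 78
p=4,n=5: acc = 78+20 = 98
p=4,n=6: acc = 98+24 = 122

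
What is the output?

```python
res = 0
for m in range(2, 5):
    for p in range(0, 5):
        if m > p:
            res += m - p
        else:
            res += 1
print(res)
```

25

m=2,p=0: 2>0, res = 0+2 = 2
m=2,p=1: 2>1, res = 2+1 = 3
m=2,p=2: not 2>2, res = 3+1 = 4
m=2,p=3: not 2>3, res = 4+1 = 5
m=2,p=4: not 2>4, res = 5+1 = 6
m=3,p=0: 3>0, res = 6+3 = 9
m=3,p=1: 3>1, res = 9+2 = 11
m=3,p=2: 3>2, res = 11+1 = 12
m=3,p=3: not 3>3, res = 12+1 = 13
m=3,p=4: not 3>4, res = 13+1 = 14
m=4,p=0: 4>0, res = 14+4 = 18
m=4,p=1: 4>1, res = 18+3 = 21
m=4,p=2: 4>2, res = 21+2 = 23
m=4,p=3: 4>3, res = 23+1 = 24
m=4,p=4: not 4>4, res = 24+1 = 25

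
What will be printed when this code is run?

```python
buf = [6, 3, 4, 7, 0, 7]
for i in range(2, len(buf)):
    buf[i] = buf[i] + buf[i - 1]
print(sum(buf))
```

i=2: buf[2] = 4+3 = 7 → [6, 3, 7, 7, 0, 7]
i=3: buf[3] = 7+7 = 14 → [6, 3, 7, 14, 0, 7]
i=4: buf[4] = 0+14 = 14 → [6, 3, 7, 14, 14, 7]
i=5: buf[5] = 7+14 = 21 → [6, 3, 7, 14, 14, 21]
sum = 65

65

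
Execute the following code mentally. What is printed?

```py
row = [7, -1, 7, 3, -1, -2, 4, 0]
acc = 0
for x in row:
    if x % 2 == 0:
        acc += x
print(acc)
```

2

x=7: not even
x=-1: not even
x=7: not even
x=3: not even
x=-1: not even
x=-2: even, acc = 0+(-2) = -2
x=4: even, acc = (-2)+4 = 2
x=0: even, acc = 2+0 = 2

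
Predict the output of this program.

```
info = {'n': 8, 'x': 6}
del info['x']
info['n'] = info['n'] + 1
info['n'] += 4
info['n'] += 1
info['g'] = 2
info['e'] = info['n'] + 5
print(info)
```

del 'x' → {'n': 8}
info['n'] = info['n']+1 = 9 → {'n': 9}
info['n'] = 9+4 = 13 → {'n': 13}
info['n'] = 13+1 = 14 → {'n': 14}
info['g'] = 2 → {'n': 14, 'g': 2}
info['e'] = info['n']+5 = 19 → {'n': 14, 'g': 2, 'e': 19}

{'n': 14, 'g': 2, 'e': 19}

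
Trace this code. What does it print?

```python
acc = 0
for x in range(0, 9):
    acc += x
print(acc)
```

x=0: acc = 0+0 = 0
x=1: acc = 0+1 = 1
x=2: acc = 1+2 = 3
x=3: acc = 3+3 = 6
x=4: acc = 6+4 = 10
x=5: acc = 10+5 = 15
x=6: acc = 15+6 = 21
x=7: acc = 21+7 = 28
x=8: acc = 28+8 = 36

36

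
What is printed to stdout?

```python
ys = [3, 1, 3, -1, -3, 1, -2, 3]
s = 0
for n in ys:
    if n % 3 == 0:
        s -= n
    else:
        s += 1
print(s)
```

n=3: %3==0, s = 0-3 = -3
n=1: not %3==0, s = (-3)+1 = -2
n=3: %3==0, s = (-2)-3 = -5
n=-1: not %3==0, s = (-5)+1 = -4
n=-3: %3==0, s = (-4)-(-3) = -1
n=1: not %3==0, s = (-1)+1 = 0
n=-2: not %3==0, s = 0+1 = 1
n=3: %3==0, s = 1-3 = -2

-2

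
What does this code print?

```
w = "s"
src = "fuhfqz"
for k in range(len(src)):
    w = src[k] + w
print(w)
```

zqfhufs

k=0: prepend 'f' → 'fs'
k=1: prepend 'u' → 'ufs'
k=2: prepend 'h' → 'hufs'
k=3: prepend 'f' → 'fhufs'
k=4: prepend 'q' → 'qfhufs'
k=5: prepend 'z' → 'zqfhufs'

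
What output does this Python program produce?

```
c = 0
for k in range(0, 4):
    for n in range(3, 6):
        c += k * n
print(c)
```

72

k=0,n=3: c = 0+0 = 0
k=0,n=4: c = 0+0 = 0
k=0,n=5: c = 0+0 = 0
k=1,n=3: c = 0+3 = 3
k=1,n=4: c = 3+4 = 7
k=1,n=5: c = 7+5 = 12
k=2,n=3: c = 12+6 = 18
k=2,n=4: c = 18+8 = 26
k=2,n=5: c = 26+10 = 36
k=3,n=3: c = 36+9 = 45
k=3,n=4: c = 45+12 = 57
k=3,n=5: c = 57+15 = 72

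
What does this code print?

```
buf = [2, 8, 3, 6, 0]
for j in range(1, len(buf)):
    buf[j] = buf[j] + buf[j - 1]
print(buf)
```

[2, 10, 13, 19, 19]

j=1: buf[1] = 8+2 = 10 → [2, 10, 3, 6, 0]
j=2: buf[2] = 3+10 = 13 → [2, 10, 13, 6, 0]
j=3: buf[3] = 6+13 = 19 → [2, 10, 13, 19, 0]
j=4: buf[4] = 0+19 = 19 → [2, 10, 13, 19, 19]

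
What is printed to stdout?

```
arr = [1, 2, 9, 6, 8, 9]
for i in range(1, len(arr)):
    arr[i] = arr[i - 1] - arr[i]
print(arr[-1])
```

-33

i=1: arr[1] = 1-2 = -1 → [1, -1, 9, 6, 8, 9]
i=2: arr[2] = (-1)-9 = -10 → [1, -1, -10, 6, 8, 9]
i=3: arr[3] = (-10)-6 = -16 → [1, -1, -10, -16, 8, 9]
i=4: arr[4] = (-16)-8 = -24 → [1, -1, -10, -16, -24, 9]
i=5: arr[5] = (-24)-9 = -33 → [1, -1, -10, -16, -24, -33]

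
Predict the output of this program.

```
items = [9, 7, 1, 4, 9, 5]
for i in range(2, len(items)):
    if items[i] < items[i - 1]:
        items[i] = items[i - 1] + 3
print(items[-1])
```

19

i=2: 1<7, items[2] = 7+3 = 10 → [9, 7, 10, 4, 9, 5]
i=3: 4<10, items[3] = 10+3 = 13 → [9, 7, 10, 13, 9, 5]
i=4: 9<13, items[4] = 13+3 = 16 → [9, 7, 10, 13, 16, 5]
i=5: 5<16, items[5] = 16+3 = 19 → [9, 7, 10, 13, 16, 19]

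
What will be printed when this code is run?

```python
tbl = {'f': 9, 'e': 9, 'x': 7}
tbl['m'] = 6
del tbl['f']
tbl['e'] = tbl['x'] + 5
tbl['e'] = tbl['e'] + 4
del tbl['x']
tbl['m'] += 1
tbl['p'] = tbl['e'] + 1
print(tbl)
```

tbl['m'] = 6 → {'f': 9, 'e': 9, 'x': 7, 'm': 6}
del 'f' → {'e': 9, 'x': 7, 'm': 6}
tbl['e'] = tbl['x']+5 = 12 → {'e': 12, 'x': 7, 'm': 6}
tbl['e'] = tbl['e']+4 = 16 → {'e': 16, 'x': 7, 'm': 6}
del 'x' → {'e': 16, 'm': 6}
tbl['m'] = 6+1 = 7 → {'e': 16, 'm': 7}
tbl['p'] = tbl['e']+1 = 17 → {'e': 16, 'm': 7, 'p': 17}

{'e': 16, 'm': 7, 'p': 17}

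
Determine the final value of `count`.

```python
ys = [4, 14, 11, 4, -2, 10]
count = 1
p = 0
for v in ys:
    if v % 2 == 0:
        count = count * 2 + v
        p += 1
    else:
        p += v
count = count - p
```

v=4: even, count = 1*2+4 = 6; p=1
v=14: even, count = 6*2+14 = 26; p=2
v=11: not even; p=13
v=4: even, count = 26*2+4 = 56; p=14
v=-2: even, count = 56*2+(-2) = 110; p=15
v=10: even, count = 110*2+10 = 230; p=16
count-p = 230-16 = 214

214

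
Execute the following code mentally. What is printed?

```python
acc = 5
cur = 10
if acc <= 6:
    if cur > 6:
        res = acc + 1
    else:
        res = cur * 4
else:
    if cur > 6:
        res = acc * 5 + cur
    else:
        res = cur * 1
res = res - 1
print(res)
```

acc=5, cur=10
acc <= 6 is True; cur > 6 is True
→ res = acc + 1 = 6
res = 6-1 = 5

5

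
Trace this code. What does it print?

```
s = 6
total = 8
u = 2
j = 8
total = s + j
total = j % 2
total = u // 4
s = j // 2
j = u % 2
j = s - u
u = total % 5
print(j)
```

2

total = 6+8 = 14
total = 8%2 = 0
total = 2//4 = 0
s = 8//2 = 4
j = 2%2 = 0
j = 4-2 = 2
u = 0%5 = 0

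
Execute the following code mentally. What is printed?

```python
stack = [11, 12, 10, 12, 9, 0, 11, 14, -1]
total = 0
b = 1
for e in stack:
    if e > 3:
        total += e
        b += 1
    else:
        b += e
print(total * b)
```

e=11: >3, total = 0+11 = 11; b=2
e=12: >3, total = 11+12 = 23; b=3
e=10: >3, total = 23+10 = 33; b=4
e=12: >3, total = 33+12 = 45; b=5
e=9: >3, total = 45+9 = 54; b=6
e=0: not >3; b=6
e=11: >3, total = 54+11 = 65; b=7
e=14: >3, total = 65+14 = 79; b=8
e=-1: not >3; b=7
total*b = 79*7 = 553

553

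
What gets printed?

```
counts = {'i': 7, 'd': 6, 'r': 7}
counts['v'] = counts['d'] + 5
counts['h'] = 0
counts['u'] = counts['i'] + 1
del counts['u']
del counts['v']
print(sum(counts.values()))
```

20

counts['v'] = counts['d']+5 = 11 → {'i': 7, 'd': 6, 'r': 7, 'v': 11}
counts['h'] = 0 → {'i': 7, 'd': 6, 'r': 7, 'v': 11, 'h': 0}
counts['u'] = counts['i']+1 = 8 → {'i': 7, 'd': 6, 'r': 7, 'v': 11, 'h': 0, 'u': 8}
del 'u' → {'i': 7, 'd': 6, 'r': 7, 'v': 11, 'h': 0}
del 'v' → {'i': 7, 'd': 6, 'r': 7, 'h': 0}
sum of values = 20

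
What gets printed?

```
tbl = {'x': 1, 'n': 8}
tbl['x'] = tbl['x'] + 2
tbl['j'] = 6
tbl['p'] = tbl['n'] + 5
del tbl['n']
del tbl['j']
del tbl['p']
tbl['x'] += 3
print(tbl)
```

tbl['x'] = tbl['x']+2 = 3 → {'x': 3, 'n': 8}
tbl['j'] = 6 → {'x': 3, 'n': 8, 'j': 6}
tbl['p'] = tbl['n']+5 = 13 → {'x': 3, 'n': 8, 'j': 6, 'p': 13}
del 'n' → {'x': 3, 'j': 6, 'p': 13}
del 'j' → {'x': 3, 'p': 13}
del 'p' → {'x': 3}
tbl['x'] = 3+3 = 6 → {'x': 6}

{'x': 6}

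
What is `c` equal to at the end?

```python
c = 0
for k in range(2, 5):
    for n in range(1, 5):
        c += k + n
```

k=2,n=1: c = 0+3 = 3
k=2,n=2: c = 3+4 = 7
k=2,n=3: c = 7+5 = 12
k=2,n=4: c = 12+6 = 18
k=3,n=1: c = 18+4 = 22
k=3,n=2: c = 22+5 = 27
k=3,n=3: c = 27+6 = 33
k=3,n=4: c = 33+7 = 40
k=4,n=1: c = 40+5 = 45
k=4,n=2: c = 45+6 = 51
k=4,n=3: c = 51+7 = 58
k=4,n=4: c = 58+8 = 66

66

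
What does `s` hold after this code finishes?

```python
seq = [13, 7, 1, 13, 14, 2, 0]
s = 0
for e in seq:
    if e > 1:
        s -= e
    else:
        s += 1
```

e=13: >1, s = 0-13 = -13
e=7: >1, s = (-13)-7 = -20
e=1: not >1, s = (-20)+1 = -19
e=13: >1, s = (-19)-13 = -32
e=14: >1, s = (-32)-14 = -46
e=2: >1, s = (-46)-2 = -48
e=0: not >1, s = (-48)+1 = -47

-47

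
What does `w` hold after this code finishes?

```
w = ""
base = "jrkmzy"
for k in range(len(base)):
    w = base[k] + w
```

k=0: prepend 'j' → 'j'
k=1: prepend 'r' → 'rj'
k=2: prepend 'k' → 'krj'
k=3: prepend 'm' → 'mkrj'
k=4: prepend 'z' → 'zmkrj'
k=5: prepend 'y' → 'yzmkrj'

'yzmkrj'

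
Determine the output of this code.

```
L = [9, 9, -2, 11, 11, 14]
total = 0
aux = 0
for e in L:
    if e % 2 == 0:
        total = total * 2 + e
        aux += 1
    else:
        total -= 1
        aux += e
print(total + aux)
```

e=9: not even, total = 0-1 = -1; aux=9
e=9: not even, total = (-1)-1 = -2; aux=18
e=-2: even, total = (-2)*2+(-2) = -6; aux=19
e=11: not even, total = (-6)-1 = -7; aux=30
e=11: not even, total = (-7)-1 = -8; aux=41
e=14: even, total = (-8)*2+14 = -2; aux=42
total+aux = (-2)+42 = 40

40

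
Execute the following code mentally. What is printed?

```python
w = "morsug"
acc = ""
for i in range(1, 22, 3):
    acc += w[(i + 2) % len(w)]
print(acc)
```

i=1: add w[3]='s' → 's'
i=4: add w[0]='m' → 'sm'
i=7: add w[3]='s' → 'sms'
i=10: add w[0]='m' → 'smsm'
i=13: add w[3]='s' → 'smsms'
i=16: add w[0]='m' → 'smsmsm'
i=19: add w[3]='s' → 'smsmsms'

smsmsms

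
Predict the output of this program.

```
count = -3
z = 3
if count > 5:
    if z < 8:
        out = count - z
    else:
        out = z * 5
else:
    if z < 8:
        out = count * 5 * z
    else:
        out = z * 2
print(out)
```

count=-3, z=3
count > 5 is False; z < 8 is True
→ out = count * 5 * z = -45

-45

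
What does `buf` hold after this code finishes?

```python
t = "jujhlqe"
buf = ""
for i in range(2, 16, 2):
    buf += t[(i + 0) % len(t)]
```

'jleuhqj'

i=2: add t[2]='j' → 'j'
i=4: add t[4]='l' → 'jl'
i=6: add t[6]='e' → 'jle'
i=8: add t[1]='u' → 'jleu'
i=10: add t[3]='h' → 'jleuh'
i=12: add t[5]='q' → 'jleuhq'
i=14: add t[0]='j' → 'jleuhqj'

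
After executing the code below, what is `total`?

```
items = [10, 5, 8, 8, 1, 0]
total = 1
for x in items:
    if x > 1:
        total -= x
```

x=10: >1, total = 1-10 = -9
x=5: >1, total = (-9)-5 = -14
x=8: >1, total = (-14)-8 = -22
x=8: >1, total = (-22)-8 = -30
x=1: not >1
x=0: not >1

-30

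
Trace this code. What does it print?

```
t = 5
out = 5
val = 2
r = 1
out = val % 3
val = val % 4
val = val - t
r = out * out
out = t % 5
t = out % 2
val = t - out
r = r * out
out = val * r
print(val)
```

0

out = 2%3 = 2
val = 2%4 = 2
val = 2-5 = -3
r = 2*2 = 4
out = 5%5 = 0
t = 0%2 = 0
val = 0-0 = 0
r = 4*0 = 0
out = 0*0 = 0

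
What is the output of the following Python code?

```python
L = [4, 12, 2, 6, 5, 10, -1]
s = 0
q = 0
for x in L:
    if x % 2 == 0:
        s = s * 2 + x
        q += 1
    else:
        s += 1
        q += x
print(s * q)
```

1737

x=4: even, s = 0*2+4 = 4; q=1
x=12: even, s = 4*2+12 = 20; q=2
x=2: even, s = 20*2+2 = 42; q=3
x=6: even, s = 42*2+6 = 90; q=4
x=5: not even, s = 90+1 = 91; q=9
x=10: even, s = 91*2+10 = 192; q=10
x=-1: not even, s = 192+1 = 193; q=9
s*q = 193*9 = 1737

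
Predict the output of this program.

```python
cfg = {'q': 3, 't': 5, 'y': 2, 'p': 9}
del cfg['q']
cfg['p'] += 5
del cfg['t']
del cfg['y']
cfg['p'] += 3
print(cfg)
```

del 'q' → {'t': 5, 'y': 2, 'p': 9}
cfg['p'] = 9+5 = 14 → {'t': 5, 'y': 2, 'p': 14}
del 't' → {'y': 2, 'p': 14}
del 'y' → {'p': 14}
cfg['p'] = 14+3 = 17 → {'p': 17}

{'p': 17}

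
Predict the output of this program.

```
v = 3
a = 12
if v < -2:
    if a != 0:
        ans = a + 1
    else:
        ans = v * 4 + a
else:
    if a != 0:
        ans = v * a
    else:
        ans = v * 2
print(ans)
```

36

v=3, a=12
v < -2 is False; a != 0 is True
→ ans = v * a = 36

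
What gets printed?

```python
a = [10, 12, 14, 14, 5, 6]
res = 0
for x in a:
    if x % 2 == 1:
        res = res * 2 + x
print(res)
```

x=10: not odd
x=12: not odd
x=14: not odd
x=14: not odd
x=5: odd, res = 0*2+5 = 5
x=6: not odd

5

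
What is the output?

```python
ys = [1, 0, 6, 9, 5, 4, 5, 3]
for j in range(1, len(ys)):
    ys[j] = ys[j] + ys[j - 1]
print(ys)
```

[1, 1, 7, 16, 21, 25, 30, 33]

j=1: ys[1] = 0+1 = 1 → [1, 1, 6, 9, 5, 4, 5, 3]
j=2: ys[2] = 6+1 = 7 → [1, 1, 7, 9, 5, 4, 5, 3]
j=3: ys[3] = 9+7 = 16 → [1, 1, 7, 16, 5, 4, 5, 3]
j=4: ys[4] = 5+16 = 21 → [1, 1, 7, 16, 21, 4, 5, 3]
j=5: ys[5] = 4+21 = 25 → [1, 1, 7, 16, 21, 25, 5, 3]
j=6: ys[6] = 5+25 = 30 → [1, 1, 7, 16, 21, 25, 30, 3]
j=7: ys[7] = 3+30 = 33 → [1, 1, 7, 16, 21, 25, 30, 33]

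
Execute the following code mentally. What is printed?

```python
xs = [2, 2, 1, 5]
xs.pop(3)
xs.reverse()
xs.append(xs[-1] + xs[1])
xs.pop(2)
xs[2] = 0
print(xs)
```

pop(3) removes 5 → [2, 2, 1]
reverse → [1, 2, 2]
append xs[-1]+xs[1] = 2+2 = 4 → [1, 2, 2, 4]
pop(2) removes 2 → [1, 2, 4]
xs[2] = 0 → [1, 2, 0]

[1, 2, 0]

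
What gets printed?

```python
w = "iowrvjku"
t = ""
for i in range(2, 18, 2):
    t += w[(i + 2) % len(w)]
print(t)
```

i=2: add w[4]='v' → 'v'
i=4: add w[6]='k' → 'vk'
i=6: add w[0]='i' → 'vki'
i=8: add w[2]='w' → 'vkiw'
i=10: add w[4]='v' → 'vkiwv'
i=12: add w[6]='k' → 'vkiwvk'
i=14: add w[0]='i' → 'vkiwvki'
i=16: add w[2]='w' → 'vkiwvkiw'

vkiwvkiw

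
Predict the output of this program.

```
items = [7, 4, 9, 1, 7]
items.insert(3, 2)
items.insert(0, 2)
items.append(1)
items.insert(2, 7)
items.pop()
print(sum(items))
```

39

insert 2 at 3 → [7, 4, 9, 2, 1, 7]
insert 2 at 0 → [2, 7, 4, 9, 2, 1, 7]
append 1 → [2, 7, 4, 9, 2, 1, 7, 1]
insert 7 at 2 → [2, 7, 7, 4, 9, 2, 1, 7, 1]
pop() removes 1 → [2, 7, 7, 4, 9, 2, 1, 7]
sum = 39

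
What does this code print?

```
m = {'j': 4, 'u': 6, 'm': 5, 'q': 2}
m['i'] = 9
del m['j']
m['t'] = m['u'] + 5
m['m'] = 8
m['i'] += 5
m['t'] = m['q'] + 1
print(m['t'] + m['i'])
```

m['i'] = 9 → {'j': 4, 'u': 6, 'm': 5, 'q': 2, 'i': 9}
del 'j' → {'u': 6, 'm': 5, 'q': 2, 'i': 9}
m['t'] = m['u']+5 = 11 → {'u': 6, 'm': 5, 'q': 2, 'i': 9, 't': 11}
m['m'] = 8 → {'u': 6, 'm': 8, 'q': 2, 'i': 9, 't': 11}
m['i'] = 9+5 = 14 → {'u': 6, 'm': 8, 'q': 2, 'i': 14, 't': 11}
m['t'] = m['q']+1 = 3 → {'u': 6, 'm': 8, 'q': 2, 'i': 14, 't': 3}
m['t']+m['i'] = 3+14 = 17

17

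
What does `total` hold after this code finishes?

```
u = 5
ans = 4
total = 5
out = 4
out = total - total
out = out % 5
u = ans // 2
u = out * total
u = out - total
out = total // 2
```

5

out = 5-5 = 0
out = 0%5 = 0
u = 4//2 = 2
u = 0*5 = 0
u = 0-5 = -5
out = 5//2 = 2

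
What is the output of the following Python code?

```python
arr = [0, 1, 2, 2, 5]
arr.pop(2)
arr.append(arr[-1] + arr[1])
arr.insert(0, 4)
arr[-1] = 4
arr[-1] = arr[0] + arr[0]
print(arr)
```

pop(2) removes 2 → [0, 1, 2, 5]
append arr[-1]+arr[1] = 5+1 = 6 → [0, 1, 2, 5, 6]
insert 4 at 0 → [4, 0, 1, 2, 5, 6]
arr[-1] = 4 → [4, 0, 1, 2, 5, 4]
arr[-1] = arr[0]+arr[0] = 4+4 = 8 → [4, 0, 1, 2, 5, 8]

[4, 0, 1, 2, 5, 8]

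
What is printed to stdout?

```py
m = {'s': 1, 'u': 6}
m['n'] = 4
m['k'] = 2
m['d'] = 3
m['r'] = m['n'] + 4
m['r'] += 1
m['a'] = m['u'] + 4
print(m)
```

m['n'] = 4 → {'s': 1, 'u': 6, 'n': 4}
m['k'] = 2 → {'s': 1, 'u': 6, 'n': 4, 'k': 2}
m['d'] = 3 → {'s': 1, 'u': 6, 'n': 4, 'k': 2, 'd': 3}
m['r'] = m['n']+4 = 8 → {'s': 1, 'u': 6, 'n': 4, 'k': 2, 'd': 3, 'r': 8}
m['r'] = 8+1 = 9 → {'s': 1, 'u': 6, 'n': 4, 'k': 2, 'd': 3, 'r': 9}
m['a'] = m['u']+4 = 10 → {'s': 1, 'u': 6, 'n': 4, 'k': 2, 'd': 3, 'r': 9, 'a': 10}

{'s': 1, 'u': 6, 'n': 4, 'k': 2, 'd': 3, 'r': 9, 'a': 10}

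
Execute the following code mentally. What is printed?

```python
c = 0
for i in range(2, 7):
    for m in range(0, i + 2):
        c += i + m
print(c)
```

i=2,m=0: c = 0+2 = 2
i=2,m=1: c = 2+3 = 5
i=2,m=2: c = 5+4 = 9
i=2,m=3: c = 9+5 = 14
i=3,m=0: c = 14+3 = 17
i=3,m=1: c = 17+4 = 21
i=3,m=2: c = 21+5 = 26
i=3,m=3: c = 26+6 = 32
i=3,m=4: c = 32+7 = 39
i=4,m=0: c = 39+4 = 43
i=4,m=1: c = 43+5 = 48
i=4,m=2: c = 48+6 = 54
i=4,m=3: c = 54+7 = 61
i=4,m=4: c = 61+8 = 69
i=4,m=5: c = 69+9 = 78
i=5,m=0: c = 78+5 = 83
i=5,m=1: c = 83+6 = 89
i=5,m=2: c = 89+7 = 96
i=5,m=3: c = 96+8 = 104
i=5,m=4: c = 104+9 = 113
i=5,m=5: c = 113+10 = 123
i=5,m=6: c = 123+11 = 134
i=6,m=0: c = 134+6 = 140
i=6,m=1: c = 140+7 = 147
i=6,m=2: c = 147+8 = 155
i=6,m=3: c = 155+9 = 164
i=6,m=4: c = 164+10 = 174
i=6,m=5: c = 174+11 = 185
i=6,m=6: c = 185+12 = 197
i=6,m=7: c = 197+13 = 210

210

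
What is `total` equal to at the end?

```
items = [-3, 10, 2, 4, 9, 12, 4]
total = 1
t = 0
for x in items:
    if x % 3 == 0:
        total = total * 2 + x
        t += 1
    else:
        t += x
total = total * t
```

x=-3: %3==0, total = 1*2+(-3) = -1; t=1
x=10: not %3==0; t=11
x=2: not %3==0; t=13
x=4: not %3==0; t=17
x=9: %3==0, total = (-1)*2+9 = 7; t=18
x=12: %3==0, total = 7*2+12 = 26; t=19
x=4: not %3==0; t=23
total*t = 26*23 = 598

598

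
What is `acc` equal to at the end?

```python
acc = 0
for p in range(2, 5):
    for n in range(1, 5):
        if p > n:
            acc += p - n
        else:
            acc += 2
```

p=2,n=1: 2>1, acc = 0+1 = 1
p=2,n=2: not 2>2, acc = 1+2 = 3
p=2,n=3: not 2>3, acc = 3+2 = 5
p=2,n=4: not 2>4, acc = 5+2 = 7
p=3,n=1: 3>1, acc = 7+2 = 9
p=3,n=2: 3>2, acc = 9+1 = 10
p=3,n=3: not 3>3, acc = 10+2 = 12
p=3,n=4: not 3>4, acc = 12+2 = 14
p=4,n=1: 4>1, acc = 14+3 = 17
p=4,n=2: 4>2, acc = 17+2 = 19
p=4,n=3: 4>3, acc = 19+1 = 20
p=4,n=4: not 4>4, acc = 20+2 = 22

22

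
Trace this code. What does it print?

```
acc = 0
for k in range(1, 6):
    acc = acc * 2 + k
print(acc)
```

57

k=1: acc = 0*2+1 = 1
k=2: acc = 1*2+2 = 4
k=3: acc = 4*2+3 = 11
k=4: acc = 11*2+4 = 26
k=5: acc = 26*2+5 = 57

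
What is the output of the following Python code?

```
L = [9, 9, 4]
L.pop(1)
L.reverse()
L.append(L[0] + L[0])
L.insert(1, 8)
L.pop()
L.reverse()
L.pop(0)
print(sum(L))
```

pop(1) removes 9 → [9, 4]
reverse → [4, 9]
append L[0]+L[0] = 4+4 = 8 → [4, 9, 8]
insert 8 at 1 → [4, 8, 9, 8]
pop() removes 8 → [4, 8, 9]
reverse → [9, 8, 4]
pop(0) removes 9 → [8, 4]
sum = 12

12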